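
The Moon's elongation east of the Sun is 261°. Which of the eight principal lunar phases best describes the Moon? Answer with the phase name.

last quarter

261° lies in the last quarter sector of the 8-phase cycle.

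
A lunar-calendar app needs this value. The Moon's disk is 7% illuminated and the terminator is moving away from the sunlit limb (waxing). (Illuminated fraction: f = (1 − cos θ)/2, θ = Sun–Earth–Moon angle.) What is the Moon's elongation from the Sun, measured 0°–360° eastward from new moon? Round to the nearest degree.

Invert f = (1 − cos θ)/2 to get cos θ = 1 − 2(0.07) = 0.860, hence θ₀ = arccos 0.860 = 30.7°.
Before full moon the principal value applies: θ = 30.7°.

31°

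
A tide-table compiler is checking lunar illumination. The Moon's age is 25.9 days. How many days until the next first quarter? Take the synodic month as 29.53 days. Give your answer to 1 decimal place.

11.0 days

First quarter is 0.25 of the way through the cycle: age 0.25 × 29.53 = 7.383 d.
This lunation's first quarter (7.383 d) has passed, so add one period: 36.913 − 25.9 = 11.013 days.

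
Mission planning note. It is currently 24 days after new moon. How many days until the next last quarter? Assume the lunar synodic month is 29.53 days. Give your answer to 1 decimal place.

Last quarter is 0.75 of the way through the cycle: age 0.75 × 29.53 = 22.148 d.
This lunation's last quarter (22.148 d) has passed, so add one period: 51.678 − 24 = 27.678 days.

27.7 days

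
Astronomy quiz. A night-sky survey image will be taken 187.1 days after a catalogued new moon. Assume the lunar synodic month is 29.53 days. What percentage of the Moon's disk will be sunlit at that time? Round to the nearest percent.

187.1 d spans 6 complete synodic months (6 × 29.53 = 177.18 d) plus 9.92 d.
Elongation θ = 360° × 9.92/29.53 ≈ 120.9°.
Illuminated fraction = (1 − cos 120.9°)/2 = (1 − (-0.514))/2 ≈ 0.757, so 76%.

76%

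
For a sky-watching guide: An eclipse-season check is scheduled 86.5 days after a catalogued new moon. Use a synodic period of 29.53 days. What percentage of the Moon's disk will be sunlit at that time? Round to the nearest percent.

86.5/29.53 = 2.929 lunations, so 2 complete cycles and 27.44 d into the next.
Phase angle: θ = 360°·(27.44 d)/(29.53 d) = 334.5°.
Illuminated fraction = (1 − cos 334.5°)/2 = (1 − 0.903)/2 ≈ 0.049, so 5%.

5%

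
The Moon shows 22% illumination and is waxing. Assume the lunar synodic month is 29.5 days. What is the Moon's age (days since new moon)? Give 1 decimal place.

4.6 days

From f = (1 − cos θ)/2: cos θ = 1 − 2×0.22 = 0.560; arccos → 55.9°.
Before full moon the principal value applies: θ = 55.9°.
Age = 29.5 × 55.9°/360° ≈ 4.58 days.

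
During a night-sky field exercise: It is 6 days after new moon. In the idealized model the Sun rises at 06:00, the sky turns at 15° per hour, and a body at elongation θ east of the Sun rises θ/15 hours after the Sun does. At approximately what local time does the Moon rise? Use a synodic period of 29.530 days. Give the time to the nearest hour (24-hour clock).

Phase angle: θ = 360°·(6 d)/(29.530 d) = 73.1°.
The Moon trails the Sun by θ/15 = 73.1/15 ≈ 4.88 hours.
06:00 + 4.88 h ≈ 10:53 → 11:00 to the nearest hour.

11:00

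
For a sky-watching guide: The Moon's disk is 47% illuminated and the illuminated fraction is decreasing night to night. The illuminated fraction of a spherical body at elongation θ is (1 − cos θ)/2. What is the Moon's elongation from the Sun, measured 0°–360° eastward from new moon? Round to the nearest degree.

273°

From f = (1 − cos θ)/2: cos θ = 1 − 2×0.47 = 0.060; arccos → 86.6°.
A waning Moon lies in 180°–360°, so θ = 360° − 86.6° = 273.4°.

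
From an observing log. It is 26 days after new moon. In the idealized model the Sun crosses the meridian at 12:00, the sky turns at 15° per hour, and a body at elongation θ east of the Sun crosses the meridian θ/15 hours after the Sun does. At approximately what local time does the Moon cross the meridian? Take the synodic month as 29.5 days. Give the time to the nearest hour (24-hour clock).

09:00

The Moon has covered 26/29.5 of its cycle, so θ ≈ 360° × 26/29.5 = 317.3°.
The Moon trails the Sun by θ/15 = 317.3/15 ≈ 21.15 hours.
12:00 + 21.15 h ≈ 09:09 → 09:00 to the nearest hour.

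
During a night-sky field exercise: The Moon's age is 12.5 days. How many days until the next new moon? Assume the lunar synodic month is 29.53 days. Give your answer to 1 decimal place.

The next new moon completes the synodic month: 29.53 − 12.5 = 17.030 days.

17.0 days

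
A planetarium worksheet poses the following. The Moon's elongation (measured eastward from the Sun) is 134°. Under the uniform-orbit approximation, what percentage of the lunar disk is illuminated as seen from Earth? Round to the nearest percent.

85%

cos 134° = (-0.695), so f = (1 − (-0.695))/2 = 0.847, i.e. 85%.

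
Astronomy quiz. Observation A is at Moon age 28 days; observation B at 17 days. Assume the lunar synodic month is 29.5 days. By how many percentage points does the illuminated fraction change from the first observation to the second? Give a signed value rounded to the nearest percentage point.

+92 pp

First observation: θ = 360°·28/29.5 = 341.7°, so f = 0.025.
Second observation: θ = 207.5°, f = 0.944.
Δf = 0.944 − 0.025 = +0.918, i.e. +92 pp.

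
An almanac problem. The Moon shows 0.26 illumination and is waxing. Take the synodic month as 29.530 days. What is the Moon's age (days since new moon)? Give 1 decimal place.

From f = (1 − cos θ)/2: cos θ = 1 − 2×0.26 = 0.480; arccos → 61.3°.
The Moon is waxing (0°–180°), so θ = 61.3° directly.
That fraction of the synodic month is 61.3/360 × 29.530 d ≈ 5.03 d.

5.0 days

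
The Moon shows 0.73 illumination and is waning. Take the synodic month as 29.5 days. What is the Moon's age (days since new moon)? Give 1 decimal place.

19.9 days

From f = (1 − cos θ)/2: cos θ = 1 − 2×0.73 = -0.460; arccos → 117.4°.
Waning ⇒ past full, so θ = 360° − 117.4° = 242.6°.
That fraction of the synodic month is 242.6/360 × 29.5 d ≈ 19.88 d.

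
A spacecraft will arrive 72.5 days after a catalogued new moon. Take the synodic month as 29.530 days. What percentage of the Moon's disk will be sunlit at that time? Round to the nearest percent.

98%

72.5 d spans 2 complete synodic months (2 × 29.530 = 59.06 d) plus 13.44 d.
The Moon has covered 13.44/29.530 of its cycle, so θ ≈ 360° × 13.44/29.530 = 163.8°.
With cos θ = (-0.961), the lit fraction is (1 − (-0.961))/2 ≈ 0.980, so 98%.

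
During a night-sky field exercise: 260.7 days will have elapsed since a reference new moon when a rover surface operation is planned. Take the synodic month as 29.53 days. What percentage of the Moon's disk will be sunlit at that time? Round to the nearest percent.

260.7 d spans 8 complete synodic months (8 × 29.53 = 236.24 d) plus 24.46 d.
The Moon has covered 24.46/29.53 of its cycle, so θ ≈ 360° × 24.46/29.53 = 298.2°.
Illuminated fraction = (1 − cos 298.2°)/2 = (1 − 0.472)/2 ≈ 0.264, so 26%.

26%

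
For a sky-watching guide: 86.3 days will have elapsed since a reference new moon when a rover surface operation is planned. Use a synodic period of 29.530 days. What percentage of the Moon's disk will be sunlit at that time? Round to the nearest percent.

86.3 d spans 2 complete synodic months (2 × 29.530 = 59.06 d) plus 27.24 d.
Phase angle: θ = 360°·(27.24 d)/(29.530 d) = 332.1°.
With cos θ = 0.884, the lit fraction is (1 − 0.884)/2 ≈ 0.058, so 6%.

6%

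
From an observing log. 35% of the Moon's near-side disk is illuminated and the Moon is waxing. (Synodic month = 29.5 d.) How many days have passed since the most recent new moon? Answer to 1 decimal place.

Invert f = (1 − cos θ)/2 to get cos θ = 1 − 2(0.35) = 0.300, hence θ₀ = arccos 0.300 = 72.5°.
The Moon is waxing (0°–180°), so θ = 72.5° directly.
That fraction of the synodic month is 72.5/360 × 29.5 d ≈ 5.94 d.

5.9 days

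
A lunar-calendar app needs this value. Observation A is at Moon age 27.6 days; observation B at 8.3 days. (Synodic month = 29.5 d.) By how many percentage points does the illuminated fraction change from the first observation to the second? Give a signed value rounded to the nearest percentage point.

+56 pp

θ₁ = 360° × 27.6/29.5 = 336.8°, f₁ = (1 − cos θ₁)/2 = 0.040.
θ₂ = 360° × 8.3/29.5 = 101.3°, f₂ = (1 − cos θ₂)/2 = 0.598.
Change = f₂ − f₁ = +0.557 → +56 percentage points.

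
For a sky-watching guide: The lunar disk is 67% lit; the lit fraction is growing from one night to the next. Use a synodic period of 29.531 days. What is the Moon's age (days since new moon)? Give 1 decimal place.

9.0 days

From f = (1 − cos θ)/2: cos θ = 1 − 2×0.67 = -0.340; arccos → 109.9°.
Waxing ⇒ before full, so θ = 109.9°.
At 360°/29.531 d per day, 109.9° corresponds to 9.01 days.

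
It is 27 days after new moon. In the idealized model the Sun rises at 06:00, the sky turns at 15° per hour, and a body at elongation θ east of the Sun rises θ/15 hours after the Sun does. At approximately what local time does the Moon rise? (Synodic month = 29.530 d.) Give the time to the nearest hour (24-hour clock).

Elongation θ = 360° × 27/29.530 ≈ 329.2°.
The Moon trails the Sun by θ/15 = 329.2/15 ≈ 21.94 hours.
06:00 + 21.94 h ≈ 03:57 → 04:00 to the nearest hour.

04:00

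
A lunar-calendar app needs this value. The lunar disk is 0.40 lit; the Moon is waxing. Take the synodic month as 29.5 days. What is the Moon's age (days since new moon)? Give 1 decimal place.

Invert f = (1 − cos θ)/2 to get cos θ = 1 − 2(0.40) = 0.200, hence θ₀ = arccos 0.200 = 78.5°.
Waxing ⇒ before full, so θ = 78.5°.
At 360°/29.5 d per day, 78.5° corresponds to 6.43 days.

6.4 days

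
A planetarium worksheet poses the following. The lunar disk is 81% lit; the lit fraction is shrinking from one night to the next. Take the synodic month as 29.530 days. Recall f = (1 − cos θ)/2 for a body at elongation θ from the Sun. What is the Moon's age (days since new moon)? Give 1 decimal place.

Invert f = (1 − cos θ)/2 to get cos θ = 1 − 2(0.81) = -0.620, hence θ₀ = arccos -0.620 = 128.3°.
Waning ⇒ past full, so θ = 360° − 128.3° = 231.7°.
That fraction of the synodic month is 231.7/360 × 29.530 d ≈ 19.00 d.

19.0 days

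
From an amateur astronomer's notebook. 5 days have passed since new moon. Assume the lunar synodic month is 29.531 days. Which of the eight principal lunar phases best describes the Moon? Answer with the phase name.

θ ≈ 360° × 5/29.531 = 61°, which falls in the waxing crescent sector.

waxing crescent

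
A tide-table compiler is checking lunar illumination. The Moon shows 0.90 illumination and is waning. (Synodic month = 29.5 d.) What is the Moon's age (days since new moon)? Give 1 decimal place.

From f = (1 − cos θ)/2: cos θ = 1 − 2×0.90 = -0.800; arccos → 143.1°.
Since the Moon is past full (waning), take the reflex angle: θ = 360° − 143.1° = 216.9°.
That fraction of the synodic month is 216.9/360 × 29.5 d ≈ 17.77 d.

17.8 days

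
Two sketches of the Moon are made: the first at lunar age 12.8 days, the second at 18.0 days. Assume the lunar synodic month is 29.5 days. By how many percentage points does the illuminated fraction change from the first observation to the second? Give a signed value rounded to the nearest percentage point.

First observation: θ = 360°·12.8/29.5 = 156.2°, so f = 0.957.
Second observation: θ = 219.7°, f = 0.885.
Δf = 0.885 − 0.957 = -0.073, i.e. -7 pp.

-7 percentage points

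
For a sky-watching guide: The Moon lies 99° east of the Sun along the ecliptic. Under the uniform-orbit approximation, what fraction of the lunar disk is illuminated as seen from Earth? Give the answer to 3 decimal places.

f = (1 − cos 99°)/2 = (1 − (-0.156))/2 ≈ 0.578.

0.578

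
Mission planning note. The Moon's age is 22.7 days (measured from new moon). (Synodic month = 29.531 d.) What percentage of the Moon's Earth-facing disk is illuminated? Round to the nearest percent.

Phase angle: θ = 360°·(22.7 d)/(29.531 d) = 276.7°.
With cos θ = 0.117, the lit fraction is (1 − 0.117)/2 ≈ 0.441, so 44%.

44%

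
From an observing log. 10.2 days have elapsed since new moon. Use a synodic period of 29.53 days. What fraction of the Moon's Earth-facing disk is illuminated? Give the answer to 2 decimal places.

0.78

Elongation θ = 360° × 10.2/29.53 ≈ 124.3°.
Illuminated fraction = (1 − cos 124.3°)/2 = (1 − (-0.564))/2 ≈ 0.782.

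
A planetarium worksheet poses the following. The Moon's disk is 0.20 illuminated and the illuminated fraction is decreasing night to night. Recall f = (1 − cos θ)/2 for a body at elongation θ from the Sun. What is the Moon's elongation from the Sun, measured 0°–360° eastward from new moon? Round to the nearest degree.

307°

From f = (1 − cos θ)/2: cos θ = 1 − 2×0.20 = 0.600; arccos → 53.1°.
Waning ⇒ past full, so θ = 360° − 53.1° = 306.9°.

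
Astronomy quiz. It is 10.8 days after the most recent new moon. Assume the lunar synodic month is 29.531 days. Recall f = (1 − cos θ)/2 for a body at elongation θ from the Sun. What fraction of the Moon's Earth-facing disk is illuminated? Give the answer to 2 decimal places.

0.83

The Moon has covered 10.8/29.531 of its cycle, so θ ≈ 360° × 10.8/29.531 = 131.7°.
cos 131.7° = (-0.665), so f = (1 − (-0.665))/2 = 0.832.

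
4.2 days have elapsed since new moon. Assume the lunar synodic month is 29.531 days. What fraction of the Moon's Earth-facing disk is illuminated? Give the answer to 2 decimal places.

The Moon has covered 4.2/29.531 of its cycle, so θ ≈ 360° × 4.2/29.531 = 51.2°.
Illuminated fraction = (1 − cos 51.2°)/2 = (1 − 0.627)/2 ≈ 0.187.

0.19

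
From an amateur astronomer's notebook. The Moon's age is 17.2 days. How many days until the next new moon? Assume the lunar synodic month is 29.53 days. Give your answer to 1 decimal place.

12.3 days

The next new moon completes the synodic month: 29.53 − 17.2 = 12.330 days.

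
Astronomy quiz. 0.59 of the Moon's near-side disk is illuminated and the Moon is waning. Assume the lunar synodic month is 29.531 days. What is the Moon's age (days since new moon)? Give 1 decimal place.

cos θ = 1 − 2f = -0.180, giving a principal value of 100.4°.
Waning ⇒ past full, so θ = 360° − 100.4° = 259.6°.
That fraction of the synodic month is 259.6/360 × 29.531 d ≈ 21.30 d.

21.3 days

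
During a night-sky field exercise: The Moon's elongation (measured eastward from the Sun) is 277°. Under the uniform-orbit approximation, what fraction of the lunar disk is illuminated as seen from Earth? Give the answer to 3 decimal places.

0.439

cos 277° = 0.122, so f = (1 − 0.122)/2 = 0.439.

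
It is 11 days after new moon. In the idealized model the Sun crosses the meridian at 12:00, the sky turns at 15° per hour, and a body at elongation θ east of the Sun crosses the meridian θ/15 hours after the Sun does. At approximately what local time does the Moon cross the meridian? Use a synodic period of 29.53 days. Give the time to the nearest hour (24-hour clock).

Phase angle: θ = 360°·(11 d)/(29.53 d) = 134.1°.
Delay after the Sun = 134.1° / (15°/h) ≈ 8.94 h.
12:00 + 8.94 h ≈ 20:56 → 21:00 to the nearest hour.

21:00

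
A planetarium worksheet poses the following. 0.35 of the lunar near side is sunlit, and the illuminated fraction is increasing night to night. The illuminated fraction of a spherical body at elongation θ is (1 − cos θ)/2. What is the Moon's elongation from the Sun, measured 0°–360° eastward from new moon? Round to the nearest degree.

From f = (1 − cos θ)/2: cos θ = 1 − 2×0.35 = 0.300; arccos → 72.5°.
Waxing ⇒ before full, so θ = 72.5°.

73°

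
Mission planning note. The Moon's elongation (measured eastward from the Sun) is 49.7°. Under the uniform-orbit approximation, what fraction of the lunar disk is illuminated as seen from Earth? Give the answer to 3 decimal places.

0.177

cos 49.7° = 0.647, so f = (1 − 0.647)/2 = 0.177.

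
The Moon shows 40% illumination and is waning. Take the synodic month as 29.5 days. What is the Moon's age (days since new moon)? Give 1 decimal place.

cos θ = 1 − 2f = 0.200, giving a principal value of 78.5°.
Since the Moon is past full (waning), take the reflex angle: θ = 360° − 78.5° = 281.5°.
Age = 29.5 × 281.5°/360° ≈ 23.07 days.

23.1 days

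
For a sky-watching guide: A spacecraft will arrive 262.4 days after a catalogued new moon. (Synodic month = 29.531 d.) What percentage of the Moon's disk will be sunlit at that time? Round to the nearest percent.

12%

Reduce mod P: 262.4 − 8×29.531 = 26.15 d into the current lunation.
Elongation θ = 360° × 26.15/29.531 ≈ 318.8°.
cos 318.8° = 0.753, so f = (1 − 0.753)/2 = 0.124, so 12%.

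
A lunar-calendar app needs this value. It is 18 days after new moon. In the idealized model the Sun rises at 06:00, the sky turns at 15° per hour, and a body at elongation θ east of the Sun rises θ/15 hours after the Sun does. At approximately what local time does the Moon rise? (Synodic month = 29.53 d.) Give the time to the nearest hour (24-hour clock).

21:00

The Moon has covered 18/29.53 of its cycle, so θ ≈ 360° × 18/29.53 = 219.4°.
The Moon trails the Sun by θ/15 = 219.4/15 ≈ 14.63 hours.
06:00 + 14.63 h ≈ 20:38 → 21:00 to the nearest hour.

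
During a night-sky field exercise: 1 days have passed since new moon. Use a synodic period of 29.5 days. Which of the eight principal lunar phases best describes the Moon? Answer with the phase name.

θ ≈ 360° × 1/29.5 = 12°, which falls in the new moon sector.

new moon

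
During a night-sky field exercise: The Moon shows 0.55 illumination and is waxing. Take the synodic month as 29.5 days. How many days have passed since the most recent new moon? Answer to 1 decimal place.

7.8 days

cos θ = 1 − 2f = -0.100, giving a principal value of 95.7°.
The Moon is waxing (0°–180°), so θ = 95.7° directly.
At 360°/29.5 d per day, 95.7° corresponds to 7.85 days.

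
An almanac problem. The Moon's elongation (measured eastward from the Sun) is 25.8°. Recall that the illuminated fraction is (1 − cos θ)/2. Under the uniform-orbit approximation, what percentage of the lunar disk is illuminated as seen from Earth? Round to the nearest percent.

cos 25.8° = 0.900, so f = (1 − 0.900)/2 = 0.050, i.e. 5%.

5%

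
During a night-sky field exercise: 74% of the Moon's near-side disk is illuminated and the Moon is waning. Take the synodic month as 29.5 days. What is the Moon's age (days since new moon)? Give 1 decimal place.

From f = (1 − cos θ)/2: cos θ = 1 − 2×0.74 = -0.480; arccos → 118.7°.
A waning Moon lies in 180°–360°, so θ = 360° − 118.7° = 241.3°.
Age = 29.5 × 241.3°/360° ≈ 19.77 days.

19.8 days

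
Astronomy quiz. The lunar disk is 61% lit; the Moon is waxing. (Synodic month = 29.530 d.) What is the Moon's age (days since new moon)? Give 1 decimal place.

cos θ = 1 − 2f = -0.220, giving a principal value of 102.7°.
Waxing ⇒ before full, so θ = 102.7°.
Age = 29.530 × 102.7°/360° ≈ 8.42 days.

8.4 days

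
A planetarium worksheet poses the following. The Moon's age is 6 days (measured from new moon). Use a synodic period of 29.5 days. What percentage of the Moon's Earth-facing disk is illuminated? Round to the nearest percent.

The Moon has covered 6/29.5 of its cycle, so θ ≈ 360° × 6/29.5 = 73.2°.
Illuminated fraction = (1 − cos 73.2°)/2 = (1 − 0.289)/2 ≈ 0.356, so 36%.

36%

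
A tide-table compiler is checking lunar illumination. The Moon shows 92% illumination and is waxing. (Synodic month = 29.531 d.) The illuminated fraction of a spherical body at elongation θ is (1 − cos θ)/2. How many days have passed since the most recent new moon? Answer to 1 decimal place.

12.1 days

cos θ = 1 − 2f = -0.840, giving a principal value of 147.1°.
The Moon is waxing (0°–180°), so θ = 147.1° directly.
That fraction of the synodic month is 147.1/360 × 29.531 d ≈ 12.07 d.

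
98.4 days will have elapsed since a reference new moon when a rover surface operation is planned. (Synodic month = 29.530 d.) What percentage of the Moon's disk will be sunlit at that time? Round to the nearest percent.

Reduce mod P: 98.4 − 3×29.530 = 9.81 d into the current lunation.
Phase angle: θ = 360°·(9.81 d)/(29.530 d) = 119.6°.
cos 119.6° = (-0.494), so f = (1 − (-0.494))/2 = 0.747, so 75%.

75%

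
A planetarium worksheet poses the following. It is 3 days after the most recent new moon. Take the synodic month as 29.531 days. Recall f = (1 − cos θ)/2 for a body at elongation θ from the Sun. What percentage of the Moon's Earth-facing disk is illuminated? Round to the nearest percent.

10%

Phase angle: θ = 360°·(3 d)/(29.531 d) = 36.6°.
Illuminated fraction = (1 − cos 36.6°)/2 = (1 − 0.803)/2 ≈ 0.098, so 10%.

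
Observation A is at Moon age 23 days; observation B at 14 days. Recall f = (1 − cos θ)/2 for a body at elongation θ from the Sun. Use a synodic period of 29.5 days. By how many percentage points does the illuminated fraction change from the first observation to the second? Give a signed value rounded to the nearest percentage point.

First observation: θ = 360°·23/29.5 = 280.7°, so f = 0.407.
Second observation: θ = 170.8°, f = 0.994.
Δf = 0.994 − 0.407 = +0.586, i.e. +59 pp.

+59 pp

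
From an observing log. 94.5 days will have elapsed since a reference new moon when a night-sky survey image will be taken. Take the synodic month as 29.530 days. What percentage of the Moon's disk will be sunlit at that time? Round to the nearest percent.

Reduce mod P: 94.5 − 3×29.530 = 5.91 d into the current lunation.
Phase angle: θ = 360°·(5.91 d)/(29.530 d) = 72.0°.
With cos θ = 0.308, the lit fraction is (1 − 0.308)/2 ≈ 0.346, so 35%.

35%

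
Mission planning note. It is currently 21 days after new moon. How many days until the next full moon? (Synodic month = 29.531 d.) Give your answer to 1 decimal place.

23.3 days

Full moon occurs at elongation 180°, i.e. at age 29.531 × 180/360 = 14.765 d.
Already past this cycle's full moon; the next is at 14.765 + 29.531 = 44.296 d, so 44.296 − 21 = 23.296 days.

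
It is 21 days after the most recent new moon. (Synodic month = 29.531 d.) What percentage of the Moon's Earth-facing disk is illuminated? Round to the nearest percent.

62%

Elongation θ = 360° × 21/29.531 ≈ 256.0°.
With cos θ = (-0.242), the lit fraction is (1 − (-0.242))/2 ≈ 0.621, so 62%.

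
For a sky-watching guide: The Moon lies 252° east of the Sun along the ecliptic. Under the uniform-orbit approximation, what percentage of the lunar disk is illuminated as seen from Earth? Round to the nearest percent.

f = (1 − cos 252°)/2 = (1 − (-0.309))/2 ≈ 0.655, i.e. 65%.

65%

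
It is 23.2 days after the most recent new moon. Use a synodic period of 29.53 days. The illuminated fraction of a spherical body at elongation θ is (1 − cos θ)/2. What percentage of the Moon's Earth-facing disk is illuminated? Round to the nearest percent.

Elongation θ = 360° × 23.2/29.53 ≈ 282.8°.
With cos θ = 0.222, the lit fraction is (1 − 0.222)/2 ≈ 0.389, so 39%.

39%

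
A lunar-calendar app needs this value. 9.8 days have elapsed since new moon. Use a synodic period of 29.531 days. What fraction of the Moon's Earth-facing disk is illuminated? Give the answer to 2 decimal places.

0.75

The Moon has covered 9.8/29.531 of its cycle, so θ ≈ 360° × 9.8/29.531 = 119.5°.
With cos θ = (-0.492), the lit fraction is (1 − (-0.492))/2 ≈ 0.746.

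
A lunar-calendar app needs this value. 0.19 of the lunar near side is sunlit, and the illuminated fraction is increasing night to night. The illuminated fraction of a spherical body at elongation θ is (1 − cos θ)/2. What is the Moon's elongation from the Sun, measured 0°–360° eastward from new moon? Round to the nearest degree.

52°

cos θ = 1 − 2f = 0.620, giving a principal value of 51.7°.
Waxing ⇒ before full, so θ = 51.7°.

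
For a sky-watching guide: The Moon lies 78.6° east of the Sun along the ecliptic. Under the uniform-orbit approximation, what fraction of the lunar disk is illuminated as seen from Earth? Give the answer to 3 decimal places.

0.401

cos 78.6° = 0.198, so f = (1 − 0.198)/2 = 0.401.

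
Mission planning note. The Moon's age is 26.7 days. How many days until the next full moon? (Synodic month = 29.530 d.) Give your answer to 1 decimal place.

Full moon occurs at elongation 180°, i.e. at age 29.530 × 180/360 = 14.765 d.
This lunation's full moon (14.765 d) has passed, so add one period: 44.295 − 26.7 = 17.595 days.

17.6 days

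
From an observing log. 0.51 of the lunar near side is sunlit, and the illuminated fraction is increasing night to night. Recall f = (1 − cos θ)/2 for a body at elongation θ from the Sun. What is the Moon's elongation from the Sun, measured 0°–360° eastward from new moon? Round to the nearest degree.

Invert f = (1 − cos θ)/2 to get cos θ = 1 − 2(0.51) = -0.020, hence θ₀ = arccos -0.020 = 91.1°.
Before full moon the principal value applies: θ = 91.1°.

91°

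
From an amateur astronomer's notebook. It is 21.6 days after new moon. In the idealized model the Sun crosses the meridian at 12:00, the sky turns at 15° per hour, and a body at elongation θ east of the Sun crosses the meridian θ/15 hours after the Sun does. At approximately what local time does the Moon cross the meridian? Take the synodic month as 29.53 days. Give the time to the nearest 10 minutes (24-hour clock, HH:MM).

Phase angle: θ = 360°·(21.6 d)/(29.53 d) = 263.3°.
Delay after the Sun = 263.3° / (15°/h) ≈ 17.56 h.
12:00 + 17.555 h ≈ 05:33 → 05:30 to the nearest ten minutes.

05:30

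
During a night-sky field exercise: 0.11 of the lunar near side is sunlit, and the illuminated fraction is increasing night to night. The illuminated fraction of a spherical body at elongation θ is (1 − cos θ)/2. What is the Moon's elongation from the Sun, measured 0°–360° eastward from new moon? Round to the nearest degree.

cos θ = 1 − 2f = 0.780, giving a principal value of 38.7°.
The Moon is waxing (0°–180°), so θ = 38.7° directly.

39°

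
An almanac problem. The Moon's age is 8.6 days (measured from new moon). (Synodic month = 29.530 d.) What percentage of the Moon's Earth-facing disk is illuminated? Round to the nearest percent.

Phase angle: θ = 360°·(8.6 d)/(29.530 d) = 104.8°.
Illuminated fraction = (1 − cos 104.8°)/2 = (1 − (-0.256))/2 ≈ 0.628, so 63%.

63%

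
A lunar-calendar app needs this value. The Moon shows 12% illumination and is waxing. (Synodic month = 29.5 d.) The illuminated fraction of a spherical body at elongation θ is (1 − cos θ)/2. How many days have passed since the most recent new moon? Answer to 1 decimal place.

3.3 days

cos θ = 1 − 2f = 0.760, giving a principal value of 40.5°.
Before full moon the principal value applies: θ = 40.5°.
Age = 29.5 × 40.5°/360° ≈ 3.32 days.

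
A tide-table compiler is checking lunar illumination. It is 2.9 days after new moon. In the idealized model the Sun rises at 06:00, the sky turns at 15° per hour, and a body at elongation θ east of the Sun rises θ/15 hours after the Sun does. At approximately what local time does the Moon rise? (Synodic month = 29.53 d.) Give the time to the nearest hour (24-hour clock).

Elongation θ = 360° × 2.9/29.53 ≈ 35.4°.
The Moon trails the Sun by θ/15 = 35.4/15 ≈ 2.36 hours.
06:00 + 2.36 h ≈ 08:21 → 08:00 to the nearest hour.

08:00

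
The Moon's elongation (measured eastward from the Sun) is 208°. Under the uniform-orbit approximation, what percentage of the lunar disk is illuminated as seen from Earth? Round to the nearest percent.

94%

Half-versine of 208°: (1 − (-0.883))/2 = 0.941, i.e. 94%.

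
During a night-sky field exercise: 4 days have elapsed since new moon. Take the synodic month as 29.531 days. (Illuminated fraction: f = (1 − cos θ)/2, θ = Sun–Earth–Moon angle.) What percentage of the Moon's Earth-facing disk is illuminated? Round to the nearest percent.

17%

The Moon has covered 4/29.531 of its cycle, so θ ≈ 360° × 4/29.531 = 48.8°.
With cos θ = 0.659, the lit fraction is (1 − 0.659)/2 ≈ 0.170, so 17%.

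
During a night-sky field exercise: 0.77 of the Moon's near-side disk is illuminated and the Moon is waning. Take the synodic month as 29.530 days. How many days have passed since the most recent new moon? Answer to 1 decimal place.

cos θ = 1 − 2f = -0.540, giving a principal value of 122.7°.
Waning ⇒ past full, so θ = 360° − 122.7° = 237.3°.
At 360°/29.530 d per day, 237.3° corresponds to 19.47 days.

19.5 days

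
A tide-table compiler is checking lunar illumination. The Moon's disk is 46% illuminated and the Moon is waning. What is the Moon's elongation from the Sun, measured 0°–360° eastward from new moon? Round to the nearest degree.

275°

Invert f = (1 − cos θ)/2 to get cos θ = 1 − 2(0.46) = 0.080, hence θ₀ = arccos 0.080 = 85.4°.
Since the Moon is past full (waning), take the reflex angle: θ = 360° − 85.4° = 274.6°.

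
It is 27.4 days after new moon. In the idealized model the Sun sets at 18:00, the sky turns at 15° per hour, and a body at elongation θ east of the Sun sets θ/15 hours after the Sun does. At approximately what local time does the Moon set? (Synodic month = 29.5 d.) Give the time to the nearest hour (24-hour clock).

16:00

Phase angle: θ = 360°·(27.4 d)/(29.5 d) = 334.4°.
The Moon trails the Sun by θ/15 = 334.4/15 ≈ 22.29 hours.
18:00 + 22.29 h ≈ 16:17 → 16:00 to the nearest hour.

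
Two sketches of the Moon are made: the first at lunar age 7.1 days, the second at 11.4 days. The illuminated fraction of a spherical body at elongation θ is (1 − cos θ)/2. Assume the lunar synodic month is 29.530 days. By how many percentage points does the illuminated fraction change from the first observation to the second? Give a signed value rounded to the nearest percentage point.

First observation: θ = 360°·7.1/29.530 = 86.6°, so f = 0.470.
Second observation: θ = 139.0°, f = 0.877.
Δf = 0.877 − 0.470 = +0.407, i.e. +41 pp.

+41 pp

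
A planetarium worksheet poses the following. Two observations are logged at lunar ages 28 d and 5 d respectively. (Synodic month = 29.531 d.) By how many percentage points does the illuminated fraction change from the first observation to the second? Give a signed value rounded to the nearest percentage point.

+23 percentage points

θ₁ = 360° × 28/29.531 = 341.3°, f₁ = (1 − cos θ₁)/2 = 0.026.
θ₂ = 360° × 5/29.531 = 61.0°, f₂ = (1 − cos θ₂)/2 = 0.257.
Change = f₂ − f₁ = +0.231 → +23 percentage points.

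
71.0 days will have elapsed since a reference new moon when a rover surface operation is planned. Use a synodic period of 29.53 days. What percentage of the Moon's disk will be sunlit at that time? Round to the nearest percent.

91%

71.0 d spans 2 complete synodic months (2 × 29.53 = 59.06 d) plus 11.94 d.
Phase angle: θ = 360°·(11.94 d)/(29.53 d) = 145.6°.
Illuminated fraction = (1 − cos 145.6°)/2 = (1 − (-0.825))/2 ≈ 0.912, so 91%.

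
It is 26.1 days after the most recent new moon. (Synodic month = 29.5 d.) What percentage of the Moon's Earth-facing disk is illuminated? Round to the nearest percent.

13%

Phase angle: θ = 360°·(26.1 d)/(29.5 d) = 318.5°.
Illuminated fraction = (1 − cos 318.5°)/2 = (1 − 0.749)/2 ≈ 0.125, so 13%.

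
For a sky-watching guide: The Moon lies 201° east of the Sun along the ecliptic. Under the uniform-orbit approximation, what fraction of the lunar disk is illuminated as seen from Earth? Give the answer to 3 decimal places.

0.967

cos 201° = (-0.934), so f = (1 − (-0.934))/2 = 0.967.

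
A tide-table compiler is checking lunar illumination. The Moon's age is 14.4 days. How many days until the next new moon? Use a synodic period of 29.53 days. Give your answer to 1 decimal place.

15.1 days

The next new moon completes the synodic month: 29.53 − 14.4 = 15.130 days.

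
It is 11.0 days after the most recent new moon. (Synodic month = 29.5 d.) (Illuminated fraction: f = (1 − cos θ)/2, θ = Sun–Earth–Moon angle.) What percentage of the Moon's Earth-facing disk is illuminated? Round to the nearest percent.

85%

The Moon has covered 11.0/29.5 of its cycle, so θ ≈ 360° × 11.0/29.5 = 134.2°.
With cos θ = (-0.698), the lit fraction is (1 − (-0.698))/2 ≈ 0.849, so 85%.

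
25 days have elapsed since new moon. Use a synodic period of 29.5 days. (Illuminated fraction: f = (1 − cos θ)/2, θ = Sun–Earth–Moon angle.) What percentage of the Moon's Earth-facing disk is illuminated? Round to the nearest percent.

21%

The Moon has covered 25/29.5 of its cycle, so θ ≈ 360° × 25/29.5 = 305.1°.
With cos θ = 0.575, the lit fraction is (1 − 0.575)/2 ≈ 0.213, so 21%.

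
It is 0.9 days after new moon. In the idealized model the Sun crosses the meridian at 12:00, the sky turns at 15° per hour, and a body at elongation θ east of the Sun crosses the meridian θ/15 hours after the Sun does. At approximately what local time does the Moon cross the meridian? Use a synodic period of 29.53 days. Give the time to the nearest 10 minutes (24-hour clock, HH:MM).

The Moon has covered 0.9/29.53 of its cycle, so θ ≈ 360° × 0.9/29.53 = 11.0°.
Delay after the Sun = 11.0° / (15°/h) ≈ 0.73 h.
12:00 + 0.731 h ≈ 12:44 → 12:40 to the nearest ten minutes.

12:40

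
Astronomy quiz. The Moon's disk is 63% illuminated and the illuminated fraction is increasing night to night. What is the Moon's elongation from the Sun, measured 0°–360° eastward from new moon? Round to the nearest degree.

From f = (1 − cos θ)/2: cos θ = 1 − 2×0.63 = -0.260; arccos → 105.1°.
Before full moon the principal value applies: θ = 105.1°.

105°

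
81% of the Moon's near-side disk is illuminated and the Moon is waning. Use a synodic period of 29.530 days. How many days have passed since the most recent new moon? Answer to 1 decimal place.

Invert f = (1 − cos θ)/2 to get cos θ = 1 − 2(0.81) = -0.620, hence θ₀ = arccos -0.620 = 128.3°.
Waning ⇒ past full, so θ = 360° − 128.3° = 231.7°.
At 360°/29.530 d per day, 231.7° corresponds to 19.00 days.

19.0 days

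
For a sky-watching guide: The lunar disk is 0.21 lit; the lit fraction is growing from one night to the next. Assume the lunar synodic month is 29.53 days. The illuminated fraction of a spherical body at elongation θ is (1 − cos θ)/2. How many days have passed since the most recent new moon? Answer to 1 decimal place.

4.5 days

Invert f = (1 − cos θ)/2 to get cos θ = 1 − 2(0.21) = 0.580, hence θ₀ = arccos 0.580 = 54.5°.
The Moon is waxing (0°–180°), so θ = 54.5° directly.
At 360°/29.53 d per day, 54.5° corresponds to 4.47 days.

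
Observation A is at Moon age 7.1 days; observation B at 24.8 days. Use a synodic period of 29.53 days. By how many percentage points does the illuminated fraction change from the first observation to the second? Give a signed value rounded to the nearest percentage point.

θ₁ = 360° × 7.1/29.53 = 86.6°, f₁ = (1 − cos θ₁)/2 = 0.470.
θ₂ = 360° × 24.8/29.53 = 302.3°, f₂ = (1 − cos θ₂)/2 = 0.233.
Change = f₂ − f₁ = -0.237 → -24 percentage points.

-24 pp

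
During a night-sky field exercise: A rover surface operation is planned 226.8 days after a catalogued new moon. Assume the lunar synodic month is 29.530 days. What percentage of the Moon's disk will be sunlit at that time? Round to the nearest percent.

226.8 d spans 7 complete synodic months (7 × 29.530 = 206.71 d) plus 20.09 d.
Phase angle: θ = 360°·(20.09 d)/(29.530 d) = 244.9°.
With cos θ = (-0.424), the lit fraction is (1 − (-0.424))/2 ≈ 0.712, so 71%.

71%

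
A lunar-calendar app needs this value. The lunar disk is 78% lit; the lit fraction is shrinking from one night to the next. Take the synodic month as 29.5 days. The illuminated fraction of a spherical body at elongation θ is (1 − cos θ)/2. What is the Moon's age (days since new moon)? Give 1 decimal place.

From f = (1 − cos θ)/2: cos θ = 1 − 2×0.78 = -0.560; arccos → 124.1°.
Waning ⇒ past full, so θ = 360° − 124.1° = 235.9°.
At 360°/29.5 d per day, 235.9° corresponds to 19.33 days.

19.3 days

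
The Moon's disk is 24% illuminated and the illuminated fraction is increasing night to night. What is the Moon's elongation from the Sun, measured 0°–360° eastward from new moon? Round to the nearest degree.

Invert f = (1 − cos θ)/2 to get cos θ = 1 − 2(0.24) = 0.520, hence θ₀ = arccos 0.520 = 58.7°.
The Moon is waxing (0°–180°), so θ = 58.7° directly.

59°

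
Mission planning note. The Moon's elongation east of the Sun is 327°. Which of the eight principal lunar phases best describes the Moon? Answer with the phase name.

waning crescent

The waning crescent sector spans roughly 292°–338°; 327° falls inside it.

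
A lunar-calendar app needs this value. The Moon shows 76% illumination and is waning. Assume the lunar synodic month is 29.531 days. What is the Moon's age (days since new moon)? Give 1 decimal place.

Invert f = (1 − cos θ)/2 to get cos θ = 1 − 2(0.76) = -0.520, hence θ₀ = arccos -0.520 = 121.3°.
Waning ⇒ past full, so θ = 360° − 121.3° = 238.7°.
At 360°/29.531 d per day, 238.7° corresponds to 19.58 days.

19.6 days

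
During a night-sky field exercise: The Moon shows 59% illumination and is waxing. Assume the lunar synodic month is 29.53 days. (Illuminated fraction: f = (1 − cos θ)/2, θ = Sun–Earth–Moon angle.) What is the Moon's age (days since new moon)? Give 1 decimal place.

8.2 days

Invert f = (1 − cos θ)/2 to get cos θ = 1 − 2(0.59) = -0.180, hence θ₀ = arccos -0.180 = 100.4°.
Before full moon the principal value applies: θ = 100.4°.
Age = 29.53 × 100.4°/360° ≈ 8.23 days.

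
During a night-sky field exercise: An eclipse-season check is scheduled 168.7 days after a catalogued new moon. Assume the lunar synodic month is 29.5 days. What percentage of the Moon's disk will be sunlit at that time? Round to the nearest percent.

60%

Reduce mod P: 168.7 − 5×29.5 = 21.20 d into the current lunation.
Phase angle: θ = 360°·(21.20 d)/(29.5 d) = 258.7°.
cos 258.7° = (-0.196), so f = (1 − (-0.196))/2 = 0.598, so 60%.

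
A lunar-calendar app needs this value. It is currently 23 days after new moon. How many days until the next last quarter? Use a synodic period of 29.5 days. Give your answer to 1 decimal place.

Last quarter is 0.75 of the way through the cycle: age 0.75 × 29.5 = 22.125 d.
This lunation's last quarter (22.125 d) has passed, so add one period: 51.625 − 23 = 28.625 days.

28.6 days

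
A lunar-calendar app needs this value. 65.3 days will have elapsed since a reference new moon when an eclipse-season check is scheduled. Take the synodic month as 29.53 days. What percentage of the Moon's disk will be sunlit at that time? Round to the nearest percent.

38%

Reduce mod P: 65.3 − 2×29.53 = 6.24 d into the current lunation.
The Moon has covered 6.24/29.53 of its cycle, so θ ≈ 360° × 6.24/29.53 = 76.1°.
With cos θ = 0.241, the lit fraction is (1 − 0.241)/2 ≈ 0.380, so 38%.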